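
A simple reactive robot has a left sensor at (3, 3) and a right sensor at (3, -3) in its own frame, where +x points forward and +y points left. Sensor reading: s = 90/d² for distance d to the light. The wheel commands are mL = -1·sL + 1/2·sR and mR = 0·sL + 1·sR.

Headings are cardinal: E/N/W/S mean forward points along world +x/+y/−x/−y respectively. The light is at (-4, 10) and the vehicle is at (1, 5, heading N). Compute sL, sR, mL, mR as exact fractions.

45/4 45/34 -180/17 45/34

left sensor world pos  = (-2, 8); dL² = 8
right sensor world pos = (4, 8); dR² = 68
sL = 90/8 = 45/4
sR = 90/68 = 45/34
mL = -1·sL + 1/2·sR = -180/17
mR = 0·sL + 1·sR = 45/34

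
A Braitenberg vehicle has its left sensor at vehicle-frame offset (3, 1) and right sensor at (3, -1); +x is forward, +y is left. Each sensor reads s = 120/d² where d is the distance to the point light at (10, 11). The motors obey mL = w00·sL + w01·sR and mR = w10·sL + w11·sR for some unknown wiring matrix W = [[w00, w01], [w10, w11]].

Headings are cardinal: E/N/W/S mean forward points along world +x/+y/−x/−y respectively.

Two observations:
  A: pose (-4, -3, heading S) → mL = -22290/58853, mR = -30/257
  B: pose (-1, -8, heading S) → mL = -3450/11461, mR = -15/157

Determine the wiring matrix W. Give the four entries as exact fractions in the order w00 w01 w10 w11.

obs A: pose=(-4,-3,S) → sL=60/229, sR=60/257, mL=-22290/58853, mR=-30/257
obs B: pose=(-1,-8,S) → sL=15/73, sR=30/157, mL=-3450/11461, mR=-15/157
sensor matrix S = [[60/229, 60/257], [15/73, 30/157]]; det S = 1412100/674514233
solve [mL_A; mL_B] = S·[w00; w01] and [mR_A; mR_B] = S·[w10; w11]:
  w00 = -1, w01 = -1/2, w10 = 0, w11 = -1/2

-1 -1/2 0 -1/2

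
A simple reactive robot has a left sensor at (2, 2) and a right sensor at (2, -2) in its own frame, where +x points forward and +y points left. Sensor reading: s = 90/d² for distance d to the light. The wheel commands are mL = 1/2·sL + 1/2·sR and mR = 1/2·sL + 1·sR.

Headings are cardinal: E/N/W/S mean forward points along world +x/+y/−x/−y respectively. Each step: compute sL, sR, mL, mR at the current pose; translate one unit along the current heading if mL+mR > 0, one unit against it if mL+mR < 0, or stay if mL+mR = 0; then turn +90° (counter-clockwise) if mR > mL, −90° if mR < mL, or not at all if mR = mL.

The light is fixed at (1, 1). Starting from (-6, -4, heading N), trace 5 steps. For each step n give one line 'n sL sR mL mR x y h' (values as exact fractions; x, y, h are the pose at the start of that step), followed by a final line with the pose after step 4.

0 1 45/17 31/17 107/34 -6 -4 N
1 10/13 18/17 202/221 319/221 -6 -3 W
2 5/4 45/68 65/68 175/136 -7 -3 S
3 2 18/17 26/17 35/17 -7 -4 E
4 1 45/17 31/17 107/34 -6 -4 N
final -6 -3 W

n=0: pose=(-6,-4,N); sL=1, sR=45/17; mL=31/17, mR=107/34; mL+mR=169/34 → advance +1; mR−mL=45/34 → turn +1·90°
n=1: pose=(-6,-3,W); sL=10/13, sR=18/17; mL=202/221, mR=319/221; mL+mR=521/221 → advance +1; mR−mL=9/17 → turn +1·90°
n=2: pose=(-7,-3,S); sL=5/4, sR=45/68; mL=65/68, mR=175/136; mL+mR=305/136 → advance +1; mR−mL=45/136 → turn +1·90°
n=3: pose=(-7,-4,E); sL=2, sR=18/17; mL=26/17, mR=35/17; mL+mR=61/17 → advance +1; mR−mL=9/17 → turn +1·90°
n=4: pose=(-6,-4,N); sL=1, sR=45/17; mL=31/17, mR=107/34; mL+mR=169/34 → advance +1; mR−mL=45/34 → turn +1·90°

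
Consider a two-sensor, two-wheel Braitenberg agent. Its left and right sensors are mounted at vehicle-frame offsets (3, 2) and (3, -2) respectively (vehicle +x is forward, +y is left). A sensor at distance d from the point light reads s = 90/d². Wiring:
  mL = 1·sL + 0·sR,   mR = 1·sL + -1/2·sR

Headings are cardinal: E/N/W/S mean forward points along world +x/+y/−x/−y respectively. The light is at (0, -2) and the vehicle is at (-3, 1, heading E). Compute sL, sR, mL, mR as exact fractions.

18/5 90 18/5 -207/5

left sensor world pos  = (0, 3); dL² = 25
right sensor world pos = (0, -1); dR² = 1
sL = 90/25 = 18/5
sR = 90/1 = 90
mL = 1·sL + 0·sR = 18/5
mR = 1·sL + -1/2·sR = -207/5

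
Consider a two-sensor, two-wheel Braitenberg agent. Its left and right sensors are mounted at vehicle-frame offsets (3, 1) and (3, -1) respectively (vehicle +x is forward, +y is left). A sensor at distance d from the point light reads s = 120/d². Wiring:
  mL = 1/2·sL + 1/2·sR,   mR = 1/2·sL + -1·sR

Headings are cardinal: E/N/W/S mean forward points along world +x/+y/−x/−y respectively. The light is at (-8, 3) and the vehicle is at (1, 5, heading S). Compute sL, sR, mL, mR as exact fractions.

120/101 24/13 1992/1313 -1644/1313

left sensor world pos  = (2, 2); dL² = 101
right sensor world pos = (0, 2); dR² = 65
sL = 120/101 = 120/101
sR = 120/65 = 24/13
mL = 1/2·sL + 1/2·sR = 1992/1313
mR = 1/2·sL + -1·sR = -1644/1313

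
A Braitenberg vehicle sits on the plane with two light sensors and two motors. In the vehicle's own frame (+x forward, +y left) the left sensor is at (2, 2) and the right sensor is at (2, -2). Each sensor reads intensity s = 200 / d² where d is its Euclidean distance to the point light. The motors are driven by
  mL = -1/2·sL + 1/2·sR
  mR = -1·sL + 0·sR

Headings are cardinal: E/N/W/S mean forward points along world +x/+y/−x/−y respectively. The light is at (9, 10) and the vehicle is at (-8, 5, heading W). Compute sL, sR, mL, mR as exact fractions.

20/41 20/37 40/1517 -20/41

left sensor world pos  = (-10, 3); dL² = 410
right sensor world pos = (-10, 7); dR² = 370
sL = 200/410 = 20/41
sR = 200/370 = 20/37
mL = -1/2·sL + 1/2·sR = 40/1517
mR = -1·sL + 0·sR = -20/41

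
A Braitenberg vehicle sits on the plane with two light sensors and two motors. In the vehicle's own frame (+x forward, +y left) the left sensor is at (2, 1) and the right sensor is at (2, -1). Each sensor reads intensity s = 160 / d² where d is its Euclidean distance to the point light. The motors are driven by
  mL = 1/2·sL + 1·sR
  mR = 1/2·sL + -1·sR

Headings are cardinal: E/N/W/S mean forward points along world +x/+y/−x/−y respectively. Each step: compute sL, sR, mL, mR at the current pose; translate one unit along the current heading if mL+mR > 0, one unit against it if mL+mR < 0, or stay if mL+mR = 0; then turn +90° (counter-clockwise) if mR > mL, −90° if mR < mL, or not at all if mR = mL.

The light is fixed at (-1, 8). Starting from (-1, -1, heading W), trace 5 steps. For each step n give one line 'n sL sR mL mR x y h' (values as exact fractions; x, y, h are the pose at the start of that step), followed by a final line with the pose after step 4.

n=0: pose=(-1,-1,W); sL=20/13, sR=40/17; mL=690/221, mR=-350/221; mL+mR=20/13 → advance +1; mR−mL=-80/17 → turn -1·90°
n=1: pose=(-2,-1,N); sL=160/53, sR=160/49; mL=12400/2597, mR=-4560/2597; mL+mR=160/53 → advance +1; mR−mL=-320/49 → turn -1·90°
n=2: pose=(-2,0,E); sL=16/5, sR=80/41; mL=728/205, mR=-72/205; mL+mR=16/5 → advance +1; mR−mL=-160/41 → turn -1·90°
n=3: pose=(-1,0,S); sL=160/101, sR=160/101; mL=240/101, mR=-80/101; mL+mR=160/101 → advance +1; mR−mL=-320/101 → turn -1·90°
n=4: pose=(-1,-1,W); sL=20/13, sR=40/17; mL=690/221, mR=-350/221; mL+mR=20/13 → advance +1; mR−mL=-80/17 → turn -1·90°

0 20/13 40/17 690/221 -350/221 -1 -1 W
1 160/53 160/49 12400/2597 -4560/2597 -2 -1 N
2 16/5 80/41 728/205 -72/205 -2 0 E
3 160/101 160/101 240/101 -80/101 -1 0 S
4 20/13 40/17 690/221 -350/221 -1 -1 W
final -2 -1 N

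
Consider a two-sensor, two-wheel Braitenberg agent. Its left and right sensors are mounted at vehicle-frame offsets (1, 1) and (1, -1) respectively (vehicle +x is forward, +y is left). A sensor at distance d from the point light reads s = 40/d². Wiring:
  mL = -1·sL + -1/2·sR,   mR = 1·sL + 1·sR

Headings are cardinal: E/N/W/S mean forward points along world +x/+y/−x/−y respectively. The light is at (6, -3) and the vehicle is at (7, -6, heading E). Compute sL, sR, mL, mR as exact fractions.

5 2 -6 7

left sensor world pos  = (8, -5); dL² = 8
right sensor world pos = (8, -7); dR² = 20
sL = 40/8 = 5
sR = 40/20 = 2
mL = -1·sL + -1/2·sR = -6
mR = 1·sL + 1·sR = 7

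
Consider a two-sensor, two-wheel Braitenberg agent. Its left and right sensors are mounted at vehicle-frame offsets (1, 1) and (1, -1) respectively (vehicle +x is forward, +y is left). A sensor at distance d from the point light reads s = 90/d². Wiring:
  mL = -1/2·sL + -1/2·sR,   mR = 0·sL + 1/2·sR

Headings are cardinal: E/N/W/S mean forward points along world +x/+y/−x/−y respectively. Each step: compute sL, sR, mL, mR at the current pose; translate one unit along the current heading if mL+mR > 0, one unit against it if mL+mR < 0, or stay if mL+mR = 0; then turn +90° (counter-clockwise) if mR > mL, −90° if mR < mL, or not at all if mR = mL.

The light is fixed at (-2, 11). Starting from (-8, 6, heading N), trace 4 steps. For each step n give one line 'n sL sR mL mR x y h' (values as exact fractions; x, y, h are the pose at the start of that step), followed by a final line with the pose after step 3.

0 18/13 90/41 -954/533 45/41 -8 6 N
1 45/49 45/37 -1935/1813 45/74 -8 5 W
2 18/13 18/17 -270/221 9/17 -7 5 S
3 45/16 45/26 -945/416 45/52 -7 6 E
final -8 6 N

n=0: pose=(-8,6,N); sL=18/13, sR=90/41; mL=-954/533, mR=45/41; mL+mR=-9/13 → advance -1; mR−mL=1539/533 → turn +1·90°
n=1: pose=(-8,5,W); sL=45/49, sR=45/37; mL=-1935/1813, mR=45/74; mL+mR=-45/98 → advance -1; mR−mL=6075/3626 → turn +1·90°
n=2: pose=(-7,5,S); sL=18/13, sR=18/17; mL=-270/221, mR=9/17; mL+mR=-9/13 → advance -1; mR−mL=387/221 → turn +1·90°
n=3: pose=(-7,6,E); sL=45/16, sR=45/26; mL=-945/416, mR=45/52; mL+mR=-45/32 → advance -1; mR−mL=1305/416 → turn +1·90°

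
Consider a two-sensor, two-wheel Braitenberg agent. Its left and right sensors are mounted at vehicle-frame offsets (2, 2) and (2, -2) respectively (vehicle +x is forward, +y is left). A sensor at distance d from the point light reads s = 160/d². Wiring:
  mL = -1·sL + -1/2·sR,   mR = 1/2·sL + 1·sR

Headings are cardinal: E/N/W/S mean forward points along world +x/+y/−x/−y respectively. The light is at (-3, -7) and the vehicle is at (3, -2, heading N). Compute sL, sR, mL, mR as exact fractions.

32/13 160/113 -4656/1469 3888/1469

left sensor world pos  = (1, 0); dL² = 65
right sensor world pos = (5, 0); dR² = 113
sL = 160/65 = 32/13
sR = 160/113 = 160/113
mL = -1·sL + -1/2·sR = -4656/1469
mR = 1/2·sL + 1·sR = 3888/1469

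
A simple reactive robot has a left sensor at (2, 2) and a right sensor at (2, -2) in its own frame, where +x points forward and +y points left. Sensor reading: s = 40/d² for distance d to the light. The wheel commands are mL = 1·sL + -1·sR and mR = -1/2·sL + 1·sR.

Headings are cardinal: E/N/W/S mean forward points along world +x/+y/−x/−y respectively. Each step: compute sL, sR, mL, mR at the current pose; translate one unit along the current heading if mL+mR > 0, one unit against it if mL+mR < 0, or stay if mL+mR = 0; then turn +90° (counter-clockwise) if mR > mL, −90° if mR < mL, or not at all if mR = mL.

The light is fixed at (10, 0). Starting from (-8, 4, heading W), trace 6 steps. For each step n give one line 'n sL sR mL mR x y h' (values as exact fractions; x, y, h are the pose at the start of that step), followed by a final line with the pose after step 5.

0 10/101 10/109 80/11009 465/11009 -8 4 W
1 40/293 8/89 1216/26077 564/26077 -9 4 S
2 20/221 20/233 240/51493 2090/51493 -9 3 W
3 8/65 8/97 256/6305 132/6305 -10 3 S
4 10/121 2/25 8/3025 117/3025 -10 2 W
5 40/361 40/529 6720/190969 3860/190969 -11 2 S
final -11 1 W

n=0: pose=(-8,4,W); sL=10/101, sR=10/109; mL=80/11009, mR=465/11009; mL+mR=5/101 → advance +1; mR−mL=385/11009 → turn +1·90°
n=1: pose=(-9,4,S); sL=40/293, sR=8/89; mL=1216/26077, mR=564/26077; mL+mR=20/293 → advance +1; mR−mL=-652/26077 → turn -1·90°
n=2: pose=(-9,3,W); sL=20/221, sR=20/233; mL=240/51493, mR=2090/51493; mL+mR=10/221 → advance +1; mR−mL=1850/51493 → turn +1·90°
n=3: pose=(-10,3,S); sL=8/65, sR=8/97; mL=256/6305, mR=132/6305; mL+mR=4/65 → advance +1; mR−mL=-124/6305 → turn -1·90°
n=4: pose=(-10,2,W); sL=10/121, sR=2/25; mL=8/3025, mR=117/3025; mL+mR=5/121 → advance +1; mR−mL=109/3025 → turn +1·90°
n=5: pose=(-11,2,S); sL=40/361, sR=40/529; mL=6720/190969, mR=3860/190969; mL+mR=20/361 → advance +1; mR−mL=-2860/190969 → turn -1·90°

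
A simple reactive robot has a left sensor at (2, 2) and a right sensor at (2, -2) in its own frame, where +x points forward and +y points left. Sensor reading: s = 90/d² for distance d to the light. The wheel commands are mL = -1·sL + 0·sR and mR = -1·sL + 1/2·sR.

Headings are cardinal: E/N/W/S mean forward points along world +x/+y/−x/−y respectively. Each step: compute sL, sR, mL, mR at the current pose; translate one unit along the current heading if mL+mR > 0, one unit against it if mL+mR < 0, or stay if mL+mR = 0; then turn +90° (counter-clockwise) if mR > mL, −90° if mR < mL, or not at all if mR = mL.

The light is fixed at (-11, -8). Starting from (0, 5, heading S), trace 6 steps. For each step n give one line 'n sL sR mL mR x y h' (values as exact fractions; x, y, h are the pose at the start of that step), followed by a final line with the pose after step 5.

0 9/29 45/101 -9/29 -513/5858 0 5 S
1 18/85 90/313 -18/85 -1809/26605 0 6 E
2 9/32 9/40 -9/32 -27/160 -1 6 N
3 18/37 90/289 -18/37 -3537/10693 -1 5 W
4 9/29 45/101 -9/29 -513/5858 0 5 S
5 18/85 90/313 -18/85 -1809/26605 0 6 E
final -1 6 N

n=0: pose=(0,5,S); sL=9/29, sR=45/101; mL=-9/29, mR=-513/5858; mL+mR=-2331/5858 → advance -1; mR−mL=45/202 → turn +1·90°
n=1: pose=(0,6,E); sL=18/85, sR=90/313; mL=-18/85, mR=-1809/26605; mL+mR=-7443/26605 → advance -1; mR−mL=45/313 → turn +1·90°
n=2: pose=(-1,6,N); sL=9/32, sR=9/40; mL=-9/32, mR=-27/160; mL+mR=-9/20 → advance -1; mR−mL=9/80 → turn +1·90°
n=3: pose=(-1,5,W); sL=18/37, sR=90/289; mL=-18/37, mR=-3537/10693; mL+mR=-8739/10693 → advance -1; mR−mL=45/289 → turn +1·90°
n=4: pose=(0,5,S); sL=9/29, sR=45/101; mL=-9/29, mR=-513/5858; mL+mR=-2331/5858 → advance -1; mR−mL=45/202 → turn +1·90°
n=5: pose=(0,6,E); sL=18/85, sR=90/313; mL=-18/85, mR=-1809/26605; mL+mR=-7443/26605 → advance -1; mR−mL=45/313 → turn +1·90°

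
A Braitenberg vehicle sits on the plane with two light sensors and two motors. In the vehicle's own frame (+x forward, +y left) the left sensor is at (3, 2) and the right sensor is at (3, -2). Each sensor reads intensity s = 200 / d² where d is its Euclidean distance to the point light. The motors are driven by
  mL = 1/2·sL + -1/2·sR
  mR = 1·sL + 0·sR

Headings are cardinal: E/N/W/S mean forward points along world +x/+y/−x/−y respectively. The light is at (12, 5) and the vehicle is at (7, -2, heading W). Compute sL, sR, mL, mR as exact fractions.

40/29 200/89 -1120/2581 40/29

left sensor world pos  = (4, -4); dL² = 145
right sensor world pos = (4, 0); dR² = 89
sL = 200/145 = 40/29
sR = 200/89 = 200/89
mL = 1/2·sL + -1/2·sR = -1120/2581
mR = 1·sL + 0·sR = 40/29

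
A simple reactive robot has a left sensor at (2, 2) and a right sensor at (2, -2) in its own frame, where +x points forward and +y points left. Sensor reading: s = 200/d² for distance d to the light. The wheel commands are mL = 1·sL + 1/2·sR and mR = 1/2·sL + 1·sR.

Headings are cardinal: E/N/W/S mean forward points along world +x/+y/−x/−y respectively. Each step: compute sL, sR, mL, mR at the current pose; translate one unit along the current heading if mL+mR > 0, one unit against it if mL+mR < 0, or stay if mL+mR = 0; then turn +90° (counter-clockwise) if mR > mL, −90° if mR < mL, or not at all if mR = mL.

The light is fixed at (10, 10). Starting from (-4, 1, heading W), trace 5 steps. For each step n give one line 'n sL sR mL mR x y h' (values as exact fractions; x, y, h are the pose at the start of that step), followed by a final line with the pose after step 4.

n=0: pose=(-4,1,W); sL=200/377, sR=40/61; mL=19740/22997, mR=21180/22997; mL+mR=40920/22997 → advance +1; mR−mL=1440/22997 → turn +1·90°
n=1: pose=(-5,1,S); sL=20/29, sR=20/41; mL=1110/1189, mR=990/1189; mL+mR=2100/1189 → advance +1; mR−mL=-120/1189 → turn -1·90°
n=2: pose=(-5,0,W); sL=200/433, sR=200/353; mL=113900/152849, mR=121900/152849; mL+mR=235800/152849 → advance +1; mR−mL=8000/152849 → turn +1·90°
n=3: pose=(-6,0,S); sL=10/17, sR=50/117; mL=1595/1989, mR=1435/1989; mL+mR=1010/663 → advance +1; mR−mL=-160/1989 → turn -1·90°
n=4: pose=(-6,-1,W); sL=200/493, sR=40/81; mL=26060/39933, mR=27820/39933; mL+mR=17960/13311 → advance +1; mR−mL=1760/39933 → turn +1·90°

0 200/377 40/61 19740/22997 21180/22997 -4 1 W
1 20/29 20/41 1110/1189 990/1189 -5 1 S
2 200/433 200/353 113900/152849 121900/152849 -5 0 W
3 10/17 50/117 1595/1989 1435/1989 -6 0 S
4 200/493 40/81 26060/39933 27820/39933 -6 -1 W
final -7 -1 S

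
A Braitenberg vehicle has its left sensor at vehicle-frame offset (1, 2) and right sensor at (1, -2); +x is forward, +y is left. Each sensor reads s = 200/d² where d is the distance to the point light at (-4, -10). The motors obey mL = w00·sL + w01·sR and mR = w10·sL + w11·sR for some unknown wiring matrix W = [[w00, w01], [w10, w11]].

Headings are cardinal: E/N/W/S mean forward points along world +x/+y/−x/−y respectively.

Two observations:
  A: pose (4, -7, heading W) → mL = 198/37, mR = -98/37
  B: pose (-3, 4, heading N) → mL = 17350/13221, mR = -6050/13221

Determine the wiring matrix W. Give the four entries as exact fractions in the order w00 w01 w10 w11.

1 1/2 -1 1/2

obs A: pose=(4,-7,W) → sL=4, sR=100/37, mL=198/37, mR=-98/37
obs B: pose=(-3,4,N) → sL=100/113, sR=100/117, mL=17350/13221, mR=-6050/13221
sensor matrix S = [[4, 100/37], [100/113, 100/117]]; det S = 502400/489177
solve [mL_A; mL_B] = S·[w00; w01] and [mR_A; mR_B] = S·[w10; w11]:
  w00 = 1, w01 = 1/2, w10 = -1, w11 = 1/2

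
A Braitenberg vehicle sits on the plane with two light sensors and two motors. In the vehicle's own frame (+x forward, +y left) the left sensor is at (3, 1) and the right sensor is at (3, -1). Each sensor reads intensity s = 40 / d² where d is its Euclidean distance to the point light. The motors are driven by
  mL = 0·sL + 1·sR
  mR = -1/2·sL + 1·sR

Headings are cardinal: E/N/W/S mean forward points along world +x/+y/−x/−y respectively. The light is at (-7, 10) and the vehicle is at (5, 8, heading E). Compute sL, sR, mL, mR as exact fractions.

left sensor world pos  = (8, 9); dL² = 226
right sensor world pos = (8, 7); dR² = 234
sL = 40/226 = 20/113
sR = 40/234 = 20/117
mL = 0·sL + 1·sR = 20/117
mR = -1/2·sL + 1·sR = 1090/13221

20/113 20/117 20/117 1090/13221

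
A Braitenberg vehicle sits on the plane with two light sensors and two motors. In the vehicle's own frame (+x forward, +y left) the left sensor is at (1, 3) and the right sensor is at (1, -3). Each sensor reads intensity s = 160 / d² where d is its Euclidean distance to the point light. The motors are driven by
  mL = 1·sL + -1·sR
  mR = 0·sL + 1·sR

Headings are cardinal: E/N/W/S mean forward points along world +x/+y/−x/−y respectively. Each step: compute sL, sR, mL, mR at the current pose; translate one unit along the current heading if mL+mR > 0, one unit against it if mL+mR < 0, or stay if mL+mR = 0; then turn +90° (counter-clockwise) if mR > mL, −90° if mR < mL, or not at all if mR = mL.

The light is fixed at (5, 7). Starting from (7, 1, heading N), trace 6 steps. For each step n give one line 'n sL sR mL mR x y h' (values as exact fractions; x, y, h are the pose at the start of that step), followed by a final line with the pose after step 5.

0 80/13 16/5 192/65 16/5 7 1 N
1 32/13 32 -384/13 32 7 2 W
2 40/13 4 -12/13 4 6 2 S
3 160/13 32/17 2304/221 32/17 6 1 E
4 80/37 16/5 -192/185 16/5 7 1 S
5 32/5 160/109 2688/545 160/109 7 0 E
final 8 0 S

n=0: pose=(7,1,N); sL=80/13, sR=16/5; mL=192/65, mR=16/5; mL+mR=80/13 → advance +1; mR−mL=16/65 → turn +1·90°
n=1: pose=(7,2,W); sL=32/13, sR=32; mL=-384/13, mR=32; mL+mR=32/13 → advance +1; mR−mL=800/13 → turn +1·90°
n=2: pose=(6,2,S); sL=40/13, sR=4; mL=-12/13, mR=4; mL+mR=40/13 → advance +1; mR−mL=64/13 → turn +1·90°
n=3: pose=(6,1,E); sL=160/13, sR=32/17; mL=2304/221, mR=32/17; mL+mR=160/13 → advance +1; mR−mL=-1888/221 → turn -1·90°
n=4: pose=(7,1,S); sL=80/37, sR=16/5; mL=-192/185, mR=16/5; mL+mR=80/37 → advance +1; mR−mL=784/185 → turn +1·90°
n=5: pose=(7,0,E); sL=32/5, sR=160/109; mL=2688/545, mR=160/109; mL+mR=32/5 → advance +1; mR−mL=-1888/545 → turn -1·90°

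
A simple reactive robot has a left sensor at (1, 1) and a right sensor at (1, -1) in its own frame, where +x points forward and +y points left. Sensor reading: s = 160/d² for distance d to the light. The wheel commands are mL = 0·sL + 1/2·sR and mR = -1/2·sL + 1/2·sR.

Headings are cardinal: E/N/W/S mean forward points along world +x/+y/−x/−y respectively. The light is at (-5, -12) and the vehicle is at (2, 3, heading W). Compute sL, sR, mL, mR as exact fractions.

20/29 40/73 20/73 -150/2117

left sensor world pos  = (1, 2); dL² = 232
right sensor world pos = (1, 4); dR² = 292
sL = 160/232 = 20/29
sR = 160/292 = 40/73
mL = 0·sL + 1/2·sR = 20/73
mR = -1/2·sL + 1/2·sR = -150/2117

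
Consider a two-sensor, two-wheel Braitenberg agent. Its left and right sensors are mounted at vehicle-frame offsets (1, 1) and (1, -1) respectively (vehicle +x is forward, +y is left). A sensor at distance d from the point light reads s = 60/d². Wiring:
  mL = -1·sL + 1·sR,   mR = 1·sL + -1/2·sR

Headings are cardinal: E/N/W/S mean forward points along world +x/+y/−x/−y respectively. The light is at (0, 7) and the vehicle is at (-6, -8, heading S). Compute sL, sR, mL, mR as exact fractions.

left sensor world pos  = (-5, -9); dL² = 281
right sensor world pos = (-7, -9); dR² = 305
sL = 60/281 = 60/281
sR = 60/305 = 12/61
mL = -1·sL + 1·sR = -288/17141
mR = 1·sL + -1/2·sR = 1974/17141

60/281 12/61 -288/17141 1974/17141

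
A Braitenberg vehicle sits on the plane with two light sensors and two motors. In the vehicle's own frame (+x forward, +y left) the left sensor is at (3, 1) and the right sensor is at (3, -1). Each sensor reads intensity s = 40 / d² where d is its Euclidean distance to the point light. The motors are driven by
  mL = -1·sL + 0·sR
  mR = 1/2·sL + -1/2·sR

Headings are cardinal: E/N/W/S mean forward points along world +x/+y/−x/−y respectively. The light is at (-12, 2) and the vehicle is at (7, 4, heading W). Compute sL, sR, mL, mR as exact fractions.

left sensor world pos  = (4, 3); dL² = 257
right sensor world pos = (4, 5); dR² = 265
sL = 40/257 = 40/257
sR = 40/265 = 8/53
mL = -1·sL + 0·sR = -40/257
mR = 1/2·sL + -1/2·sR = 32/13621

40/257 8/53 -40/257 32/13621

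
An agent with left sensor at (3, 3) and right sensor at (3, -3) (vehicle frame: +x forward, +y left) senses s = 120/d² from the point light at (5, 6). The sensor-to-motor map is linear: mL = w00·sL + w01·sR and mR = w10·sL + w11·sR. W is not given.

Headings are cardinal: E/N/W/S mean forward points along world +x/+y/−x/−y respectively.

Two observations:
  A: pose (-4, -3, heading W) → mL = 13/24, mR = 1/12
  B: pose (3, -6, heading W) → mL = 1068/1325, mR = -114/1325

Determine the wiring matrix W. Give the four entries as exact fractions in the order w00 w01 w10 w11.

obs A: pose=(-4,-3,W) → sL=5/12, sR=2/3, mL=13/24, mR=1/12
obs B: pose=(3,-6,W) → sL=12/25, sR=60/53, mL=1068/1325, mR=-114/1325
sensor matrix S = [[5/12, 2/3], [12/25, 60/53]]; det S = 201/1325
solve [mL_A; mL_B] = S·[w00; w01] and [mR_A; mR_B] = S·[w10; w11]:
  w00 = 1/2, w01 = 1/2, w10 = 1, w11 = -1/2

1/2 1/2 1 -1/2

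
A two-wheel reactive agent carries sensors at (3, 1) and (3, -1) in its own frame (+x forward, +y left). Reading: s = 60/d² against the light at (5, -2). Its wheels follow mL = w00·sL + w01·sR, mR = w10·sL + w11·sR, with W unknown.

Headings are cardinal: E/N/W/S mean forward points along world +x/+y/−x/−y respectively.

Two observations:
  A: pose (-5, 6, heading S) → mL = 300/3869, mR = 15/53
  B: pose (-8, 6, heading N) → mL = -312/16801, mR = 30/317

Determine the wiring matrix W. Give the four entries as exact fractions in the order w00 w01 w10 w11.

1/2 -1/2 1/2 0

obs A: pose=(-5,6,S) → sL=30/53, sR=30/73, mL=300/3869, mR=15/53
obs B: pose=(-8,6,N) → sL=60/317, sR=12/53, mL=-312/16801, mR=30/317
sensor matrix S = [[30/53, 30/73], [60/317, 12/53]]; det S = 3274560/65003069
solve [mL_A; mL_B] = S·[w00; w01] and [mR_A; mR_B] = S·[w10; w11]:
  w00 = 1/2, w01 = -1/2, w10 = 1/2, w11 = 0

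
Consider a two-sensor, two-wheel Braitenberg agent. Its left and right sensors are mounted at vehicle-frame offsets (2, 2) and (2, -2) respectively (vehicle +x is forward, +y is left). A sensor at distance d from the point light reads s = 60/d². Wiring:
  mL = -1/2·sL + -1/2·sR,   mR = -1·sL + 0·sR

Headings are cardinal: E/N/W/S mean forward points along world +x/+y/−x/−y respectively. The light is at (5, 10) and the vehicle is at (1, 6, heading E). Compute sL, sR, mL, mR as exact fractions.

15/2 3/2 -9/2 -15/2

left sensor world pos  = (3, 8); dL² = 8
right sensor world pos = (3, 4); dR² = 40
sL = 60/8 = 15/2
sR = 60/40 = 3/2
mL = -1/2·sL + -1/2·sR = -9/2
mR = -1·sL + 0·sR = -15/2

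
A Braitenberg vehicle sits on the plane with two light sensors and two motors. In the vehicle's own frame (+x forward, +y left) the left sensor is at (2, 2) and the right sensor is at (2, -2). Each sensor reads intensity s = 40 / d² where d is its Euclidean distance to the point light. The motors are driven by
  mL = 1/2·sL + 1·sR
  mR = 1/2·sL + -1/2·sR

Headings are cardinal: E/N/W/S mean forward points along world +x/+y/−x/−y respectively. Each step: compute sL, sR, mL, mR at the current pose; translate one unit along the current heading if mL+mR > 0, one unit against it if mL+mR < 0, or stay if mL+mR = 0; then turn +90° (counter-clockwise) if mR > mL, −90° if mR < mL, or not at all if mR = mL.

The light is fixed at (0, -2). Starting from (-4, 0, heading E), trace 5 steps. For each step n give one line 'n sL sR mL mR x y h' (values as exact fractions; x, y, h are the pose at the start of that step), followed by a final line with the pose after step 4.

n=0: pose=(-4,0,E); sL=2, sR=10; mL=11, mR=-4; mL+mR=7 → advance +1; mR−mL=-15 → turn -1·90°
n=1: pose=(-3,0,S); sL=40, sR=8/5; mL=108/5, mR=96/5; mL+mR=204/5 → advance +1; mR−mL=-12/5 → turn -1·90°
n=2: pose=(-3,-1,W); sL=20/13, sR=20/17; mL=430/221, mR=40/221; mL+mR=470/221 → advance +1; mR−mL=-30/17 → turn -1·90°
n=3: pose=(-4,-1,N); sL=8/9, sR=40/13; mL=412/117, mR=-128/117; mL+mR=284/117 → advance +1; mR−mL=-60/13 → turn -1·90°
n=4: pose=(-4,0,E); sL=2, sR=10; mL=11, mR=-4; mL+mR=7 → advance +1; mR−mL=-15 → turn -1·90°

0 2 10 11 -4 -4 0 E
1 40 8/5 108/5 96/5 -3 0 S
2 20/13 20/17 430/221 40/221 -3 -1 W
3 8/9 40/13 412/117 -128/117 -4 -1 N
4 2 10 11 -4 -4 0 E
final -3 0 S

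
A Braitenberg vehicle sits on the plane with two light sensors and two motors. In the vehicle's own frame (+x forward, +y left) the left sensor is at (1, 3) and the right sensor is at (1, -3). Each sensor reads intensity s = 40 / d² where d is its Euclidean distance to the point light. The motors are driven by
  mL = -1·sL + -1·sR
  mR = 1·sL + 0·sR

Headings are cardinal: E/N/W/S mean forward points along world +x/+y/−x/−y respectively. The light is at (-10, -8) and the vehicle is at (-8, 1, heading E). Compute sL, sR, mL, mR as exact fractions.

40/153 8/9 -176/153 40/153

left sensor world pos  = (-7, 4); dL² = 153
right sensor world pos = (-7, -2); dR² = 45
sL = 40/153 = 40/153
sR = 40/45 = 8/9
mL = -1·sL + -1·sR = -176/153
mR = 1·sL + 0·sR = 40/153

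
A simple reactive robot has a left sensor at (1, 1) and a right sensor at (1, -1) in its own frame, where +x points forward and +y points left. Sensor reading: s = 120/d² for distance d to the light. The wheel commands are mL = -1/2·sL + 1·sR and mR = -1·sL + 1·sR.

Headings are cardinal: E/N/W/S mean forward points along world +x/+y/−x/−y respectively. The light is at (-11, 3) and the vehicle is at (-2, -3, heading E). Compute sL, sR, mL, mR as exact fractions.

left sensor world pos  = (-1, -2); dL² = 125
right sensor world pos = (-1, -4); dR² = 149
sL = 120/125 = 24/25
sR = 120/149 = 120/149
mL = -1/2·sL + 1·sR = 1212/3725
mR = -1·sL + 1·sR = -576/3725

24/25 120/149 1212/3725 -576/3725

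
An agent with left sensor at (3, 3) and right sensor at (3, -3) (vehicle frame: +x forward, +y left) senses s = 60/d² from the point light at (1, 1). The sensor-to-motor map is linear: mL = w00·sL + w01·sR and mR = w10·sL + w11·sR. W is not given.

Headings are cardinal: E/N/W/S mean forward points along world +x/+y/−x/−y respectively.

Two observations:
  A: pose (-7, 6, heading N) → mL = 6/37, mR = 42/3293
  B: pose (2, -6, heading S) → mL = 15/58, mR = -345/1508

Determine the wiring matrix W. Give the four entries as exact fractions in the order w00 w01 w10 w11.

1/2 0 -1 1/2

obs A: pose=(-7,6,N) → sL=12/37, sR=60/89, mL=6/37, mR=42/3293
obs B: pose=(2,-6,S) → sL=15/29, sR=15/26, mL=15/58, mR=-345/1508
sensor matrix S = [[12/37, 60/89], [15/29, 15/26]]; det S = -200610/1241461
solve [mL_A; mL_B] = S·[w00; w01] and [mR_A; mR_B] = S·[w10; w11]:
  w00 = 1/2, w01 = 0, w10 = -1, w11 = 1/2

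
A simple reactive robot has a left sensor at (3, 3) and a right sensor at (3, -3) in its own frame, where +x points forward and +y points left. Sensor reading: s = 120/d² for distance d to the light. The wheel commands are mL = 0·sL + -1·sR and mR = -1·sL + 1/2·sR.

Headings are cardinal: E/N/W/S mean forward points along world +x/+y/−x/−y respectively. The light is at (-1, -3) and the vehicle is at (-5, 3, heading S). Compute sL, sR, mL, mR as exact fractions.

left sensor world pos  = (-2, 0); dL² = 10
right sensor world pos = (-8, 0); dR² = 58
sL = 120/10 = 12
sR = 120/58 = 60/29
mL = 0·sL + -1·sR = -60/29
mR = -1·sL + 1/2·sR = -318/29

12 60/29 -60/29 -318/29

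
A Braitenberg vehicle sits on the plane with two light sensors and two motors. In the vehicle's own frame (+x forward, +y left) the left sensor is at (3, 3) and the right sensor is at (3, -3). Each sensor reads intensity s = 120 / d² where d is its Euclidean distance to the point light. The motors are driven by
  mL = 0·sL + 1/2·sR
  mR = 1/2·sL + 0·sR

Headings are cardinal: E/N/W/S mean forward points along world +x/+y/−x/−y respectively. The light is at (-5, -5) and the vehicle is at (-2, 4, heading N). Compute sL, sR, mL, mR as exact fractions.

5/6 2/3 1/3 5/12

left sensor world pos  = (-5, 7); dL² = 144
right sensor world pos = (1, 7); dR² = 180
sL = 120/144 = 5/6
sR = 120/180 = 2/3
mL = 0·sL + 1/2·sR = 1/3
mR = 1/2·sL + 0·sR = 5/12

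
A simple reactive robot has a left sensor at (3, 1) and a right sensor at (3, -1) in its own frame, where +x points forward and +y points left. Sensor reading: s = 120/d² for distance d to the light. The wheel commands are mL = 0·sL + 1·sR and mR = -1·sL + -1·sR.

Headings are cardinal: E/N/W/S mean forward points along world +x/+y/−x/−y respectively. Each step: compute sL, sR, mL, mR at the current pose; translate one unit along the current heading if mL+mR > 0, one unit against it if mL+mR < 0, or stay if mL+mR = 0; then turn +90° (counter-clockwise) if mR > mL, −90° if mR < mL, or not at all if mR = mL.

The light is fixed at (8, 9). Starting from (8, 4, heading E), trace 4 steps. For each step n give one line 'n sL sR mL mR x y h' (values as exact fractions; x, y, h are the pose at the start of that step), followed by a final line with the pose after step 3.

n=0: pose=(8,4,E); sL=24/5, sR=8/3; mL=8/3, mR=-112/15; mL+mR=-24/5 → advance -1; mR−mL=-152/15 → turn -1·90°
n=1: pose=(7,4,S); sL=15/8, sR=30/17; mL=30/17, mR=-495/136; mL+mR=-15/8 → advance -1; mR−mL=-735/136 → turn -1·90°
n=2: pose=(7,5,W); sL=120/41, sR=24/5; mL=24/5, mR=-1584/205; mL+mR=-120/41 → advance -1; mR−mL=-2568/205 → turn -1·90°
n=3: pose=(8,5,N); sL=60, sR=60; mL=60, mR=-120; mL+mR=-60 → advance -1; mR−mL=-180 → turn -1·90°

0 24/5 8/3 8/3 -112/15 8 4 E
1 15/8 30/17 30/17 -495/136 7 4 S
2 120/41 24/5 24/5 -1584/205 7 5 W
3 60 60 60 -120 8 5 N
final 8 4 E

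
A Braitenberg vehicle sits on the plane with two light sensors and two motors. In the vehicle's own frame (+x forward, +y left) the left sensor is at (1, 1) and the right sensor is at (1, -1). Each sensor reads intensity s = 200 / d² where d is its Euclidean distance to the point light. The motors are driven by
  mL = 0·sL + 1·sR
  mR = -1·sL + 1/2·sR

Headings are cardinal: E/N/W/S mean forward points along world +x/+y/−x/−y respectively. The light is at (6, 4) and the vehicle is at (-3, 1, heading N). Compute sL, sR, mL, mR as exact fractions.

left sensor world pos  = (-4, 2); dL² = 104
right sensor world pos = (-2, 2); dR² = 68
sL = 200/104 = 25/13
sR = 200/68 = 50/17
mL = 0·sL + 1·sR = 50/17
mR = -1·sL + 1/2·sR = -100/221

25/13 50/17 50/17 -100/221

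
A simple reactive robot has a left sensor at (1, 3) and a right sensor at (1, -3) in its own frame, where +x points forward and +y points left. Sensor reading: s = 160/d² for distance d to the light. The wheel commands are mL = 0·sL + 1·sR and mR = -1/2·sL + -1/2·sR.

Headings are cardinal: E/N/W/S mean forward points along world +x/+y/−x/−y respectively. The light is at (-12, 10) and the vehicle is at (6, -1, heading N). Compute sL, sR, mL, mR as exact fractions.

32/65 160/541 160/541 -13856/35165

left sensor world pos  = (3, 0); dL² = 325
right sensor world pos = (9, 0); dR² = 541
sL = 160/325 = 32/65
sR = 160/541 = 160/541
mL = 0·sL + 1·sR = 160/541
mR = -1/2·sL + -1/2·sR = -13856/35165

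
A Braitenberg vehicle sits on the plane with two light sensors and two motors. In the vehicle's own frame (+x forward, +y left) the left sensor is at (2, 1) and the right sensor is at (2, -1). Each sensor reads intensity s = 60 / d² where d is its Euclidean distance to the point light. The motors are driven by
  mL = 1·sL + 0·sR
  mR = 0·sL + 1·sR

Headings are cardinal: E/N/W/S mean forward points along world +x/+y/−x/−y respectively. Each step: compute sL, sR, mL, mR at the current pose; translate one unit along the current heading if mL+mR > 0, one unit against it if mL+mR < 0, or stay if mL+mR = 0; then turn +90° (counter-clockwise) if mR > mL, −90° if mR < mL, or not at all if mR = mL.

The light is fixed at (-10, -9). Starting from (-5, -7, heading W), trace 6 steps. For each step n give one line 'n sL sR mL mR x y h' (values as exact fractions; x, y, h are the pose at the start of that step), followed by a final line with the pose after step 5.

0 6 10/3 6 10/3 -5 -7 W
1 12/5 60/41 12/5 60/41 -6 -7 N
2 15/13 3/2 15/13 3/2 -6 -6 E
3 60/41 60/61 60/41 60/61 -5 -6 N
4 30/37 30/29 30/37 30/29 -5 -5 E
5 60/61 12/17 60/61 12/17 -4 -5 N
final -4 -4 E

n=0: pose=(-5,-7,W); sL=6, sR=10/3; mL=6, mR=10/3; mL+mR=28/3 → advance +1; mR−mL=-8/3 → turn -1·90°
n=1: pose=(-6,-7,N); sL=12/5, sR=60/41; mL=12/5, mR=60/41; mL+mR=792/205 → advance +1; mR−mL=-192/205 → turn -1·90°
n=2: pose=(-6,-6,E); sL=15/13, sR=3/2; mL=15/13, mR=3/2; mL+mR=69/26 → advance +1; mR−mL=9/26 → turn +1·90°
n=3: pose=(-5,-6,N); sL=60/41, sR=60/61; mL=60/41, mR=60/61; mL+mR=6120/2501 → advance +1; mR−mL=-1200/2501 → turn -1·90°
n=4: pose=(-5,-5,E); sL=30/37, sR=30/29; mL=30/37, mR=30/29; mL+mR=1980/1073 → advance +1; mR−mL=240/1073 → turn +1·90°
n=5: pose=(-4,-5,N); sL=60/61, sR=12/17; mL=60/61, mR=12/17; mL+mR=1752/1037 → advance +1; mR−mL=-288/1037 → turn -1·90°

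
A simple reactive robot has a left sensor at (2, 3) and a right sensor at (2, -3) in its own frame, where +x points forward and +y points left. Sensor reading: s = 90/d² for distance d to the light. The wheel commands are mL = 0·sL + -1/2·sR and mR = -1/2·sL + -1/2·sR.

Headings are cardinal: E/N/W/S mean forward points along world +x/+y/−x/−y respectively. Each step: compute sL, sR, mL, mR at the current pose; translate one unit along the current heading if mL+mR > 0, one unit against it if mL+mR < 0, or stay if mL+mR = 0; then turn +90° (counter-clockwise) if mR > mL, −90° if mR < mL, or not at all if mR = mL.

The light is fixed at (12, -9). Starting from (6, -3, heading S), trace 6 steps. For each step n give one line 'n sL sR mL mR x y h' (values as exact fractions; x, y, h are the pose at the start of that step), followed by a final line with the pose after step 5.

0 18/5 90/97 -45/97 -1098/485 6 -3 S
1 9/8 45/82 -45/164 -549/656 6 -2 W
2 18/29 18/17 -9/17 -414/493 7 -2 N
3 1 5 -5/2 -3 7 -3 E
4 18/5 90/97 -45/97 -1098/485 6 -3 S
5 9/8 45/82 -45/164 -549/656 6 -2 W
final 7 -2 N

n=0: pose=(6,-3,S); sL=18/5, sR=90/97; mL=-45/97, mR=-1098/485; mL+mR=-1323/485 → advance -1; mR−mL=-9/5 → turn -1·90°
n=1: pose=(6,-2,W); sL=9/8, sR=45/82; mL=-45/164, mR=-549/656; mL+mR=-729/656 → advance -1; mR−mL=-9/16 → turn -1·90°
n=2: pose=(7,-2,N); sL=18/29, sR=18/17; mL=-9/17, mR=-414/493; mL+mR=-675/493 → advance -1; mR−mL=-9/29 → turn -1·90°
n=3: pose=(7,-3,E); sL=1, sR=5; mL=-5/2, mR=-3; mL+mR=-11/2 → advance -1; mR−mL=-1/2 → turn -1·90°
n=4: pose=(6,-3,S); sL=18/5, sR=90/97; mL=-45/97, mR=-1098/485; mL+mR=-1323/485 → advance -1; mR−mL=-9/5 → turn -1·90°
n=5: pose=(6,-2,W); sL=9/8, sR=45/82; mL=-45/164, mR=-549/656; mL+mR=-729/656 → advance -1; mR−mL=-9/16 → turn -1·90°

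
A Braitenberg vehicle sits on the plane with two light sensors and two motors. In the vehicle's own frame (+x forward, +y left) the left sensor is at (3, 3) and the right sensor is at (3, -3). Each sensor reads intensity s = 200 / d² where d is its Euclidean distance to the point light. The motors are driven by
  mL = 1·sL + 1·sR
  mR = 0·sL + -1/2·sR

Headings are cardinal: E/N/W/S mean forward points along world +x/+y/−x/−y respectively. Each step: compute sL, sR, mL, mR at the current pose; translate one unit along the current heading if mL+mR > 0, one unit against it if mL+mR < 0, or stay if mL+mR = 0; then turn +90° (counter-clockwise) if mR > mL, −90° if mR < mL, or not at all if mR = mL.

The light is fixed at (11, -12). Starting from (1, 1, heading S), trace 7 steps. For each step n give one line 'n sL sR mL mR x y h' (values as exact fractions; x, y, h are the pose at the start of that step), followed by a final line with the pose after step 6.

0 200/149 200/269 83600/40081 -100/269 1 1 S
1 4/5 100/197 1288/985 -50/197 1 0 W
2 200/421 200/289 142000/121669 -100/289 0 0 N
3 5/8 50/41 605/328 -25/41 0 1 E
4 200/149 200/269 83600/40081 -100/269 1 1 S
5 4/5 100/197 1288/985 -50/197 1 0 W
6 200/421 200/289 142000/121669 -100/289 0 0 N
final 0 1 E

n=0: pose=(1,1,S); sL=200/149, sR=200/269; mL=83600/40081, mR=-100/269; mL+mR=68700/40081 → advance +1; mR−mL=-98500/40081 → turn -1·90°
n=1: pose=(1,0,W); sL=4/5, sR=100/197; mL=1288/985, mR=-50/197; mL+mR=1038/985 → advance +1; mR−mL=-1538/985 → turn -1·90°
n=2: pose=(0,0,N); sL=200/421, sR=200/289; mL=142000/121669, mR=-100/289; mL+mR=99900/121669 → advance +1; mR−mL=-184100/121669 → turn -1·90°
n=3: pose=(0,1,E); sL=5/8, sR=50/41; mL=605/328, mR=-25/41; mL+mR=405/328 → advance +1; mR−mL=-805/328 → turn -1·90°
n=4: pose=(1,1,S); sL=200/149, sR=200/269; mL=83600/40081, mR=-100/269; mL+mR=68700/40081 → advance +1; mR−mL=-98500/40081 → turn -1·90°
n=5: pose=(1,0,W); sL=4/5, sR=100/197; mL=1288/985, mR=-50/197; mL+mR=1038/985 → advance +1; mR−mL=-1538/985 → turn -1·90°
n=6: pose=(0,0,N); sL=200/421, sR=200/289; mL=142000/121669, mR=-100/289; mL+mR=99900/121669 → advance +1; mR−mL=-184100/121669 → turn -1·90°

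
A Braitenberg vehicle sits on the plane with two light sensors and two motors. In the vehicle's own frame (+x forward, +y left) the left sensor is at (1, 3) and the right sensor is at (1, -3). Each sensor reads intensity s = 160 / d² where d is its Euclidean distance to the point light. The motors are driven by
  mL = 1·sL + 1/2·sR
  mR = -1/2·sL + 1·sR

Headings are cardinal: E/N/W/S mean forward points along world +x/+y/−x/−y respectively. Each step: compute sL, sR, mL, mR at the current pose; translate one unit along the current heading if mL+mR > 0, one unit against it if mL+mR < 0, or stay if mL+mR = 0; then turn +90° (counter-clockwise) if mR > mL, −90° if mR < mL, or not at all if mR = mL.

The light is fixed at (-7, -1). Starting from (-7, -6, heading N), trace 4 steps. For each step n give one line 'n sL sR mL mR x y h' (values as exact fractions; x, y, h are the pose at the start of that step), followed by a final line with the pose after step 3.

0 32/5 32/5 48/5 16/5 -7 -6 N
1 80 16/5 408/5 -184/5 -7 -5 E
2 160/41 160/29 7920/1189 4240/1189 -6 -5 S
3 5/2 40 45/2 155/4 -6 -6 W
final -7 -6 S

n=0: pose=(-7,-6,N); sL=32/5, sR=32/5; mL=48/5, mR=16/5; mL+mR=64/5 → advance +1; mR−mL=-32/5 → turn -1·90°
n=1: pose=(-7,-5,E); sL=80, sR=16/5; mL=408/5, mR=-184/5; mL+mR=224/5 → advance +1; mR−mL=-592/5 → turn -1·90°
n=2: pose=(-6,-5,S); sL=160/41, sR=160/29; mL=7920/1189, mR=4240/1189; mL+mR=12160/1189 → advance +1; mR−mL=-3680/1189 → turn -1·90°
n=3: pose=(-6,-6,W); sL=5/2, sR=40; mL=45/2, mR=155/4; mL+mR=245/4 → advance +1; mR−mL=65/4 → turn +1·90°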